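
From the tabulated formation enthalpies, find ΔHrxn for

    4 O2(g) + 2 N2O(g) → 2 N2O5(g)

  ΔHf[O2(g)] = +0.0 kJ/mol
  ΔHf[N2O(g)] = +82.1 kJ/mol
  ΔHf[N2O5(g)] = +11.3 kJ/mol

ΔHrxn = -141.6 kJ/mol

Products: 2·(+11.3) = +22.6
Reactants: 4·(+0.0) + 2·(+82.1) = +164.2
ΔHrxn = (+22.6) − (+164.2) = -141.6 kJ/mol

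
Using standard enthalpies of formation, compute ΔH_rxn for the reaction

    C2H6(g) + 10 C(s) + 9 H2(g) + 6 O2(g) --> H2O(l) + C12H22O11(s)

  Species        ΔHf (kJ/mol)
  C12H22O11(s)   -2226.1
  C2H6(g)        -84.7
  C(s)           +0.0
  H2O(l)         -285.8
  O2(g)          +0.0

ΔH°rxn = Σ nΔHf°(products) − Σ nΔHf°(reactants).
Products: 1·(-285.8) + 1·(-2226.1) = -2511.9
Reactants: 1·(-84.7) + 10·(+0.0) + 9·(+0.0) + 6·(+0.0) = -84.7
ΔH_rxn = (-2511.9) − (-84.7) = -2427.2 kJ/mol

ΔH_rxn = -2427.2 kJ/mol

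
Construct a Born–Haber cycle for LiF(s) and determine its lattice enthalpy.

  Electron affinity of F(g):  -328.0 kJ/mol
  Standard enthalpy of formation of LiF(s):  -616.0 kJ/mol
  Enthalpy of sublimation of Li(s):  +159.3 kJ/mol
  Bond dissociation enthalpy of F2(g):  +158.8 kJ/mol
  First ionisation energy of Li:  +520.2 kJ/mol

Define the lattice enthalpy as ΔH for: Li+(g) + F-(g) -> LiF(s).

U = -1046.9 kJ/mol

ΔHf° = 1·ΔHsub + 1·(ΣIE) + 1/2·D(F2) + 1·EA + U
-616.0 = 1·(+159.3) + 1·(+520.2) + 1/2·(+158.8) + 1·(-328.0) + U
U = -616.0 − (+430.9) = -1046.9 kJ/mol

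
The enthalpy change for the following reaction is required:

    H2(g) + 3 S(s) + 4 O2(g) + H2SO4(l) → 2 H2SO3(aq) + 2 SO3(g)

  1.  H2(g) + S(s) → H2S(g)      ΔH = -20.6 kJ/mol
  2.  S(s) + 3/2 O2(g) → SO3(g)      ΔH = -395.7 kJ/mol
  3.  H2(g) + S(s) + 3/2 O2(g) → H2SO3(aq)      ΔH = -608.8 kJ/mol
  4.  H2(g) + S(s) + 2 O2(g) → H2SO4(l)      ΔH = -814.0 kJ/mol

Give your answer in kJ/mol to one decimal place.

ΔH = -1195.0 kJ/mol

eq. 1: not needed.
eq. 2 × 2: (2)·(-395.7) = -791.4 kJ/mol
eq. 3 × 2: (2)·(-608.8) = -1217.6 kJ/mol
eq. 4 reversed: +814.0 kJ/mol
ΔH = (2)·(-395.7) + (2)·(-608.8) + (-1)·(-814.0) = -1195.0 kJ/mol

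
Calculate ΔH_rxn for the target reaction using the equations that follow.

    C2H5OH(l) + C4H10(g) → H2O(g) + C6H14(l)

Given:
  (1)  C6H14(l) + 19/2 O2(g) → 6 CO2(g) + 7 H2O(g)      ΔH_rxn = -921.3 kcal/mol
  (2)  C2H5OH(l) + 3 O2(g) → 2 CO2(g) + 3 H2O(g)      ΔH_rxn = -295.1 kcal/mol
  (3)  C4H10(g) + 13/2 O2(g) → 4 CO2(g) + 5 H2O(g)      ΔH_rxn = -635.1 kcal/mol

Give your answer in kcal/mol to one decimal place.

(1) reversed (reverse to put C6H14(l) on the product side): +921.3 kcal/mol
(2) as written (C2H5OH(l) already on the reactant side): -295.1 kcal/mol
(3) as written (C4H10(g) already on the reactant side): -635.1 kcal/mol
Summing the manipulated equations, ΔH_rxn = (-1)·(-921.3) + (1)·(-295.1) + (1)·(-635.1) = -8.9 kcal/mol

ΔH_rxn = -8.9 kcal/mol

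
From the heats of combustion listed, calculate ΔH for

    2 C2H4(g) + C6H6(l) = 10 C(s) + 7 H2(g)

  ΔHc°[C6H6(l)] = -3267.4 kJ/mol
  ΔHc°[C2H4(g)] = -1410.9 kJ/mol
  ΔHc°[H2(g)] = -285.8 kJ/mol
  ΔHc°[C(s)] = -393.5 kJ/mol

Using ΔH = Σ nΔHc°(reactants) − Σ nΔHc°(products):
= [2·(-1410.9) + 1·(-3267.4)] − [10·(-393.5) + 7·(-285.8)]
= -153.6 kJ/mol

ΔH = -153.6 kJ/mol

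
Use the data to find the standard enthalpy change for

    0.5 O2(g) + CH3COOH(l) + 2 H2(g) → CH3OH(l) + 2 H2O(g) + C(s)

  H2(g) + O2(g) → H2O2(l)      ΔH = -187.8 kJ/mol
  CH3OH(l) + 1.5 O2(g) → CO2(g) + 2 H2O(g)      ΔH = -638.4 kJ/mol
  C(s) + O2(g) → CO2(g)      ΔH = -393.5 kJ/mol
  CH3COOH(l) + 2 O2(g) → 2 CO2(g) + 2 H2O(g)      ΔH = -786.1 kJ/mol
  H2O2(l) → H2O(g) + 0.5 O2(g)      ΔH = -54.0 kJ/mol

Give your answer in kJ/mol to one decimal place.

equation 1 × 2: (2)·(-187.8) = -375.6 kJ/mol
equation 2 reversed: +638.4 kJ/mol
equation 3 reversed: +393.5 kJ/mol
equation 4 as written: -786.1 kJ/mol
equation 5 × 2: (2)·(-54.0) = -108.0 kJ/mol
ΔH = (2)·(-187.8) + (-1)·(-638.4) + (-1)·(-393.5) + (1)·(-786.1) + (2)·(-54.0) = -237.8 kJ/mol

ΔH = -237.8 kJ/mol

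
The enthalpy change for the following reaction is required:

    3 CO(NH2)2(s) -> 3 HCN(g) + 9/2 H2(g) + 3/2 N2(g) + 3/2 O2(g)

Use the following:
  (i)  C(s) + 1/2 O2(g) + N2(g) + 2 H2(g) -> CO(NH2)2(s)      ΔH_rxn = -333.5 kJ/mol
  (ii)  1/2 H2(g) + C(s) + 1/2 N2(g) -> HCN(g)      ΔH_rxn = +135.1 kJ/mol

(i) reversed and × 3 (reverse to put CO(NH2)2(s) on the reactant side; scale by 3 for the 3 CO(NH2)2(s)): (-3)·(-333.5) = +1000.5 kJ/mol
(ii) × 3 (×3 to match 3 HCN(g) in the target): (3)·(+135.1) = +405.3 kJ/mol
Since enthalpy is a state function, ΔH_rxn = (-3)·(-333.5) + (3)·(+135.1) = 1405.8 kJ/mol

ΔH_rxn = 1405.8 kJ/mol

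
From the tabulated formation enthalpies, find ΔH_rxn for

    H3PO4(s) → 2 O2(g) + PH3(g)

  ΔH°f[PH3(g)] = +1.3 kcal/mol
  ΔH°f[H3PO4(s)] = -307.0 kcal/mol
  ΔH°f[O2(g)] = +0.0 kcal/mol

ΔH_rxn = 308.3 kcal/mol

Products: 2·(+0.0) + 1·(+1.3) = +1.3
Reactants: 1·(-307.0) = -307.0
ΔH_rxn = (+1.3) − (-307.0) = 308.3 kcal/mol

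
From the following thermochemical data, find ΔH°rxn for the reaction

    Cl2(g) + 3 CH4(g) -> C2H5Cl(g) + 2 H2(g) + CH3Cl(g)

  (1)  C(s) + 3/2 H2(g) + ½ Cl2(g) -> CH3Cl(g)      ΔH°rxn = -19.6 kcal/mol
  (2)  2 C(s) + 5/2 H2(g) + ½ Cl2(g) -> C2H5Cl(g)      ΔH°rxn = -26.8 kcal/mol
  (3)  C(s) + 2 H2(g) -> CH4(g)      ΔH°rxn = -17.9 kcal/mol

ΔH°rxn = 7.3 kcal/mol

(1) as written: -19.6 kcal/mol
(2) as written: -26.8 kcal/mol
(3) reversed and × 3: (-3)·(-17.9) = +53.7 kcal/mol
ΔH°rxn = (-19.6) + (-26.8) + (+53.7) = 7.3 kcal/mol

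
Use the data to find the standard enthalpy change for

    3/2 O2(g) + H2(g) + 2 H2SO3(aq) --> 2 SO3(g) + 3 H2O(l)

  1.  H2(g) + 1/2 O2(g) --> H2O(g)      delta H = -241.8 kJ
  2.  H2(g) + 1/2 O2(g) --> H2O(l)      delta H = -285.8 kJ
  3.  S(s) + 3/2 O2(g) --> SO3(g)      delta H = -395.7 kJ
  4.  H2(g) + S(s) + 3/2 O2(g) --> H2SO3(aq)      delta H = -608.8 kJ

delta H = -431.2 kJ

eq. 1: not needed (H2O(g) appears nowhere else).
eq. 2 × 3 (×3 to match 3 H2O(l) in the target): (3)·(-285.8) = -857.4 kJ
eq. 3 × 2 (×2 to match 2 SO3(g) in the target): (2)·(-395.7) = -791.4 kJ
eq. 4 reversed and × 2 (H2SO3(aq) must end up as a reactant; ×2 to match 2 H2SO3(aq) in the target): (-2)·(-608.8) = +1217.6 kJ
Combining the equations, delta H = (-857.4) + (-791.4) + (+1217.6) = -431.2 kJ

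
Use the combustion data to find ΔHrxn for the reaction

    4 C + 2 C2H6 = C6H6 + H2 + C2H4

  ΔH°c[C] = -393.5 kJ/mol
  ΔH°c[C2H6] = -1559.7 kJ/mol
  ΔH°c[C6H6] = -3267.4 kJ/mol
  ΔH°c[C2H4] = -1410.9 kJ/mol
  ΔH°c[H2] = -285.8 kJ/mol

Using ΔH = Σ nΔHc°(reactants) − Σ nΔHc°(products):
= [4·(-393.5) + 2·(-1559.7)] − [1·(-3267.4) + 1·(-285.8) + 1·(-1410.9)]
= 270.7 kJ/mol

ΔHrxn = 270.7 kJ/mol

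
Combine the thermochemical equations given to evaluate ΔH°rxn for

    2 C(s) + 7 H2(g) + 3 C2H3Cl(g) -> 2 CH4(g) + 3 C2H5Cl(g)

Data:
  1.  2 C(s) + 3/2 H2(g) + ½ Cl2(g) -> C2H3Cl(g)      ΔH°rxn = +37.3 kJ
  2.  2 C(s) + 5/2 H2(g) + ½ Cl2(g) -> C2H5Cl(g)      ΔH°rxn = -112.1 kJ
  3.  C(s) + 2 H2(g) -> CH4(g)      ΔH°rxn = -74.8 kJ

eq. 1 reversed and × 3 (C2H3Cl(g) must end up as a reactant; scale by 3 for the 3 C2H3Cl(g)): (-3)·(+37.3) = -111.9 kJ
eq. 2 × 3 (scale by 3 for the 3 C2H5Cl(g)): (3)·(-112.1) = -336.3 kJ
eq. 3 × 2 (×2 to match 2 CH4(g) in the target): (2)·(-74.8) = -149.6 kJ
ΔH°rxn = (-111.9) + (-336.3) + (-149.6) = -597.8 kJ

ΔH°rxn = -597.8 kJ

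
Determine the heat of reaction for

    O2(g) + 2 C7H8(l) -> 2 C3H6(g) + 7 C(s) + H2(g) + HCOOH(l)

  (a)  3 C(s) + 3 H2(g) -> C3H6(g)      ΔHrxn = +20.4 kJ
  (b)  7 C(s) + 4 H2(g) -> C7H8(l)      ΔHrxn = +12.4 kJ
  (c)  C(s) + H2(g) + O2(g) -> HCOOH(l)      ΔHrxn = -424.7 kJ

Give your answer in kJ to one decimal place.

ΔHrxn = -408.7 kJ

(a) × 2: (2)·(+20.4) = +40.8 kJ
(b) reversed and × 2: (-2)·(+12.4) = -24.8 kJ
(c) as written: -424.7 kJ
Since enthalpy is a state function, ΔHrxn = (+40.8) + (-24.8) + (-424.7) = -408.7 kJ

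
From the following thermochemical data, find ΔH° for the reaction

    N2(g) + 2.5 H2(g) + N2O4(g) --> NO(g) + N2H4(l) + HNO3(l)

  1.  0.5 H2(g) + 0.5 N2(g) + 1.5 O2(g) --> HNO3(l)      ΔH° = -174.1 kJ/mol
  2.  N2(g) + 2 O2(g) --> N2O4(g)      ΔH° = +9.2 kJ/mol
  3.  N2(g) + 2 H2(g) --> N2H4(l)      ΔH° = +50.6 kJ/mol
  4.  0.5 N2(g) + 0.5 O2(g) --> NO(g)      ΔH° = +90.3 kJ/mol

ΔH° = -42.4 kJ/mol

eq. 1 as written: -174.1 kJ/mol
eq. 2 reversed: -9.2 kJ/mol
eq. 3 as written: +50.6 kJ/mol
eq. 4 as written: +90.3 kJ/mol
Combining the equations, ΔH° = (1)·(-174.1) + (-1)·(+9.2) + (1)·(+50.6) + (1)·(+90.3) = -42.4 kJ/mol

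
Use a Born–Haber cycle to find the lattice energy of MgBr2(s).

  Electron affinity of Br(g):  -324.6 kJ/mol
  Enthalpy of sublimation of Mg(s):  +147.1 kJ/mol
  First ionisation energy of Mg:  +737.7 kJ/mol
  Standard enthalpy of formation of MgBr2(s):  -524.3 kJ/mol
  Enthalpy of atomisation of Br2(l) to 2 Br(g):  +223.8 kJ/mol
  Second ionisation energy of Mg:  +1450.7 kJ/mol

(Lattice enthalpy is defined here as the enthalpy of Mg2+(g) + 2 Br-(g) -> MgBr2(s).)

ΔHf° = 1·ΔHsub + 1·(ΣIE) + 1·D(Br2) + 2·EA + U
-524.3 = 1·(+147.1) + 1·(+2188.4) + 1·(+223.8) + 2·(-324.6) + U
U = -524.3 − (+1910.1) = -2434.4 kJ/mol

U = -2434.4 kJ/mol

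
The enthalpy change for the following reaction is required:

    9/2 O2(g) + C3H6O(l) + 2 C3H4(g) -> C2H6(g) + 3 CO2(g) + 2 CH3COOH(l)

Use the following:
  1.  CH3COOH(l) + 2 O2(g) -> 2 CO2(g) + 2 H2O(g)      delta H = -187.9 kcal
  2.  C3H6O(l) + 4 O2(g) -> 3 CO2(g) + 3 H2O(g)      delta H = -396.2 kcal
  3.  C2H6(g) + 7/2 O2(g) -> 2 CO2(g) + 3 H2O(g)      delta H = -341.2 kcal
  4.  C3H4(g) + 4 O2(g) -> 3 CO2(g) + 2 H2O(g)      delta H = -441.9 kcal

delta H = -563.0 kcal

eq. 1 reversed and × 2 (CH3COOH(l) must end up as a product; scale by 2 for the 2 CH3COOH(l)): (-2)·(-187.9) = +375.8 kcal
eq. 2 as written (C3H6O(l) already on the reactant side): -396.2 kcal
eq. 3 reversed (reverse to put C2H6(g) on the product side): +341.2 kcal
eq. 4 × 2 (scale by 2 for the 2 C3H4(g)): (2)·(-441.9) = -883.8 kcal
delta H = (-2)·(-187.9) + (1)·(-396.2) + (-1)·(-341.2) + (2)·(-441.9) = -563.0 kcal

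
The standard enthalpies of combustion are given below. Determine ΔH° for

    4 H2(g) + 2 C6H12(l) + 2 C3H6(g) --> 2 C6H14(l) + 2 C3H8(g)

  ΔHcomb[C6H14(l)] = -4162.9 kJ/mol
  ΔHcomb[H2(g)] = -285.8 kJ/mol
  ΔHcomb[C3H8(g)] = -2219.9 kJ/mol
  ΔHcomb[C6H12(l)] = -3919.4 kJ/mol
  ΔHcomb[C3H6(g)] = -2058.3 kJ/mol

Using ΔH = Σ nΔHc°(reactants) − Σ nΔHc°(products):
= [4·(-285.8) + 2·(-3919.4) + 2·(-2058.3)] − [2·(-4162.9) + 2·(-2219.9)]
= -333.0 kJ/mol

ΔH° = -333.0 kJ/mol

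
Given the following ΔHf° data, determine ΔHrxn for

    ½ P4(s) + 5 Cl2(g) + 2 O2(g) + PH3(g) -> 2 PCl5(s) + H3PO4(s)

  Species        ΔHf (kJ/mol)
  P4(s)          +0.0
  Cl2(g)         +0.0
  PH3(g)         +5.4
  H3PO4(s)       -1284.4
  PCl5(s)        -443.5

ΔHrxn = -2176.8 kJ/mol

ΔH°rxn = Σ nΔHf°(products) − Σ nΔHf°(reactants).
Products: 2·(-443.5) + 1·(-1284.4) = -2171.4
Reactants: 1/2·(+0.0) + 5·(+0.0) + 2·(+0.0) + 1·(+5.4) = +5.4
ΔHrxn = (-2171.4) − (+5.4) = -2176.8 kJ/mol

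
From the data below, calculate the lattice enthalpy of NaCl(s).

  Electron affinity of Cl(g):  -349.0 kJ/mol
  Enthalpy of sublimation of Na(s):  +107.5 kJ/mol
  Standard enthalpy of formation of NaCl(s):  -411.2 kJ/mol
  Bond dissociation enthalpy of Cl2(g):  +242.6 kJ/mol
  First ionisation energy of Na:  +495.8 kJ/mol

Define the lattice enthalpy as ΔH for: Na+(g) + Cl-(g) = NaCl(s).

ΔHf° = 1·ΔHsub + 1·(ΣIE) + 1/2·D(Cl2) + 1·EA + U
-411.2 = 1·(+107.5) + 1·(+495.8) + 1/2·(+242.6) + 1·(-349.0) + U
U = -411.2 − (+375.6) = -786.8 kJ/mol

U = -786.8 kJ/mol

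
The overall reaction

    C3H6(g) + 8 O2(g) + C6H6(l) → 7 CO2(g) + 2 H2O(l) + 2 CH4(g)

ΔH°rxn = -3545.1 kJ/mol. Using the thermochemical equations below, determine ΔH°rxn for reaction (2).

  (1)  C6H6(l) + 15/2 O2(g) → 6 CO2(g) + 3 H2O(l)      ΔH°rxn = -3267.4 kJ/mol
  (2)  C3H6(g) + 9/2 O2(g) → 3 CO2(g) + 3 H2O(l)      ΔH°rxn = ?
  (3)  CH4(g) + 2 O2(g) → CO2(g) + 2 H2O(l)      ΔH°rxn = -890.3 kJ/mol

ΔH°rxn = -2058.3 kJ/mol

(1) as written: -3267.4 kJ/mol
(2) as written: contributes x
(3) reversed and × 2: (-2)·(-890.3) = +1780.6 kJ/mol
-3545.1 = (-3267.4) + (+1780.6) + x
x = (-3545.1 − (-1486.8)) / (1) = -2058.3 kJ/mol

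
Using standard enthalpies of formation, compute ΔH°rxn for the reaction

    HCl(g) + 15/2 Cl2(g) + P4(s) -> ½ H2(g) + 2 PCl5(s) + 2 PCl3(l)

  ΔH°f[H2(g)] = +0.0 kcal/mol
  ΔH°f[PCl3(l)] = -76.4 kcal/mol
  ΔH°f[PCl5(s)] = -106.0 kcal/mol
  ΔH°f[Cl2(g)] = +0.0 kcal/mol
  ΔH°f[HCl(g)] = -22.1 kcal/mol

ΔH°rxn = -342.7 kcal/mol

ΔH°rxn = Σ nΔHf°(products) − Σ nΔHf°(reactants).
Products: 1/2·(+0.0) + 2·(-106.0) + 2·(-76.4) = -364.8
Reactants: 1·(-22.1) + 15/2·(+0.0) + 1·(+0.0) = -22.1
ΔH°rxn = (-364.8) − (-22.1) = -342.7 kcal/mol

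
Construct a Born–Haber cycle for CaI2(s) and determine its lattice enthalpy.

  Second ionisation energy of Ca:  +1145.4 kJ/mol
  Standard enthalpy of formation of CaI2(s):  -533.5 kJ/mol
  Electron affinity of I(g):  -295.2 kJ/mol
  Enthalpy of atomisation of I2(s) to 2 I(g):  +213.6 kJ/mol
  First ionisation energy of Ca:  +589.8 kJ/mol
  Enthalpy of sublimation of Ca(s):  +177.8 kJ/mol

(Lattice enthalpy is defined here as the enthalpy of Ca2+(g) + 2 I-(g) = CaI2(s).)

U = -2069.7 kJ/mol

ΔHf° = 1·ΔHsub + 1·(ΣIE) + 1·D(I2) + 2·EA + U
-533.5 = 1·(+177.8) + 1·(+1735.2) + 1·(+213.6) + 2·(-295.2) + U
U = -533.5 − (+1536.2) = -2069.7 kJ/mol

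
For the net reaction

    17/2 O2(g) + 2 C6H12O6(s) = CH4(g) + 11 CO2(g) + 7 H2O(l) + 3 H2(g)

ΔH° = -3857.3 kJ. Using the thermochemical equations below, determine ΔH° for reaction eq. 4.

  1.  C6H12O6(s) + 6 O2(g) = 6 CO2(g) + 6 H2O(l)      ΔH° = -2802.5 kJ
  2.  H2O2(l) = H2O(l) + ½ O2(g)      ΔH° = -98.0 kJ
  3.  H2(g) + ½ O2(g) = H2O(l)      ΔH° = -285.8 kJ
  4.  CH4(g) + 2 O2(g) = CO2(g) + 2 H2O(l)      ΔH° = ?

eq. 1 × 2: (2)·(-2802.5) = -5605.0 kJ
eq. 2: not needed.
eq. 3 reversed and × 3: (-3)·(-285.8) = +857.4 kJ
eq. 4 reversed: contributes −x
-3857.3 = (-5605.0) + (+857.4) − x
x = (-3857.3 − (-4747.6)) / (-1) = -890.3 kJ

ΔH° = -890.3 kJ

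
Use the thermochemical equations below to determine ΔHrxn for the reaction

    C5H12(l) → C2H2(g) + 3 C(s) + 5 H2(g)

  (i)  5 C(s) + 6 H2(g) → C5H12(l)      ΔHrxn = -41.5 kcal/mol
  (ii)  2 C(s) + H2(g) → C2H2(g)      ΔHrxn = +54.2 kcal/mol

(i) reversed: +41.5 kcal/mol
(ii) as written: +54.2 kcal/mol
By Hess's law, ΔHrxn = (-1)·(-41.5) + (1)·(+54.2) = 95.7 kcal/mol

ΔHrxn = 95.7 kcal/mol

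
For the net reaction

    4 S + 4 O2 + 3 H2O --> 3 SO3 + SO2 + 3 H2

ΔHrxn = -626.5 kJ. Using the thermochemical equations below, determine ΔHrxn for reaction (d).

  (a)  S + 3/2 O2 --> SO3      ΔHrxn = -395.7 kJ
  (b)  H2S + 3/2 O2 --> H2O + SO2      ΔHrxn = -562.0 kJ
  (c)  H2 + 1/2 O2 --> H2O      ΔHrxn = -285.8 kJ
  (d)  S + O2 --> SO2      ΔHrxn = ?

(a) × 3: (3)·(-395.7) = -1187.1 kJ
(b): not needed.
(c) reversed and × 3: (-3)·(-285.8) = +857.4 kJ
(d) as written: contributes x
-626.5 = (-1187.1) + (+857.4) + x
x = (-626.5 − (-329.7)) / (1) = -296.8 kJ

ΔHrxn = -296.8 kJ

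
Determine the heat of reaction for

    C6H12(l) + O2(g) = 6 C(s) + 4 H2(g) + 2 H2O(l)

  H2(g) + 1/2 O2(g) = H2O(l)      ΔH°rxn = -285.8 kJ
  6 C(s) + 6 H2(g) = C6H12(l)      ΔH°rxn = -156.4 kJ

equation 1 × 2: (2)·(-285.8) = -571.6 kJ
equation 2 reversed: +156.4 kJ
ΔH°rxn = (-571.6) + (+156.4) = -415.2 kJ

ΔH°rxn = -415.2 kJ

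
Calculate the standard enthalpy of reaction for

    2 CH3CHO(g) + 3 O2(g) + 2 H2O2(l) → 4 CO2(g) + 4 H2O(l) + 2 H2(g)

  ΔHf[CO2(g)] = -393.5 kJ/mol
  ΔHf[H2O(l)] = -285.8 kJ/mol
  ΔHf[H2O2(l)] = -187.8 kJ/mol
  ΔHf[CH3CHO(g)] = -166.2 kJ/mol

Products: 4·(-393.5) + 4·(-285.8) + 2·(+0.0) = -2717.2
Reactants: 2·(-166.2) + 3·(+0.0) + 2·(-187.8) = -708.0
ΔHrxn = (-2717.2) − (-708.0) = -2009.2 kJ/mol

ΔHrxn = -2009.2 kJ/mol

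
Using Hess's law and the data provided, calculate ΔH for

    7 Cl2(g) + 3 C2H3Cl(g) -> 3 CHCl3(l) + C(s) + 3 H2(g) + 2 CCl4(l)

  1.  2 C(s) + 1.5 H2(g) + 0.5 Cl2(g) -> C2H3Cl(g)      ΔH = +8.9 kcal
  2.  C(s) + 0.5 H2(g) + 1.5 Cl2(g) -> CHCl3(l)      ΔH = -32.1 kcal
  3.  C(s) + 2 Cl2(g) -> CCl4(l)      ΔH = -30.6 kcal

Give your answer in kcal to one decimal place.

eq. 1 reversed and × 3: (-3)·(+8.9) = -26.7 kcal
eq. 2 × 3: (3)·(-32.1) = -96.3 kcal
eq. 3 × 2: (2)·(-30.6) = -61.2 kcal
ΔH = (-3)·(+8.9) + (3)·(-32.1) + (2)·(-30.6) = -184.2 kcal

ΔH = -184.2 kcal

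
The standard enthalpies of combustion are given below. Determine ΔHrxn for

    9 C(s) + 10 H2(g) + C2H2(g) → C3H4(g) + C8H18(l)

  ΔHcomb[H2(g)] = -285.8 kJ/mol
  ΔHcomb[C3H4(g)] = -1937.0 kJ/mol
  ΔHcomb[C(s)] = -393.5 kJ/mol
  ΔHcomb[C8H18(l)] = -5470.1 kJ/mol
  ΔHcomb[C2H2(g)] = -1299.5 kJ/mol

ΔHrxn = -291.9 kJ/mol

With combustion enthalpies, reactants minus products:
= [9·(-393.5) + 10·(-285.8) + 1·(-1299.5)] − [1·(-1937.0) + 1·(-5470.1)]
= -291.9 kJ/mol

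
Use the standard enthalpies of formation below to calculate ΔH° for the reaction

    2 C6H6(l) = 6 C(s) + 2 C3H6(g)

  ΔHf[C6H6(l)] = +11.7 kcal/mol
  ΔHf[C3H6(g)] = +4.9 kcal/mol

ΔH° = -13.6 kcal/mol

Products: 6·(+0.0) + 2·(+4.9) = +9.8
Reactants: 2·(+11.7) = +23.4
ΔH° = (+9.8) − (+23.4) = -13.6 kcal/mol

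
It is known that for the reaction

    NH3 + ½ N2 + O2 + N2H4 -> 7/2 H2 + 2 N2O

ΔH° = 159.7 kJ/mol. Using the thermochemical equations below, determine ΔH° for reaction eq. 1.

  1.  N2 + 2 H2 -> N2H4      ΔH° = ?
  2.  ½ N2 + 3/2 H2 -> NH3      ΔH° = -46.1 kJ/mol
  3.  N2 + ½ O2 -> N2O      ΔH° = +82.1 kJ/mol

eq. 1 reversed (reverse to put N2H4 on the reactant side): contributes −x
eq. 2 reversed (reverse to put NH3 on the reactant side): +46.1 kJ/mol
eq. 3 × 2 (×2 to match 2 N2O in the target): (2)·(+82.1) = +164.2 kJ/mol
+159.7 = (+46.1) + (+164.2) − x
x = (+159.7 − (+210.3)) / (-1) = 50.6 kJ/mol

ΔH° = 50.6 kJ/mol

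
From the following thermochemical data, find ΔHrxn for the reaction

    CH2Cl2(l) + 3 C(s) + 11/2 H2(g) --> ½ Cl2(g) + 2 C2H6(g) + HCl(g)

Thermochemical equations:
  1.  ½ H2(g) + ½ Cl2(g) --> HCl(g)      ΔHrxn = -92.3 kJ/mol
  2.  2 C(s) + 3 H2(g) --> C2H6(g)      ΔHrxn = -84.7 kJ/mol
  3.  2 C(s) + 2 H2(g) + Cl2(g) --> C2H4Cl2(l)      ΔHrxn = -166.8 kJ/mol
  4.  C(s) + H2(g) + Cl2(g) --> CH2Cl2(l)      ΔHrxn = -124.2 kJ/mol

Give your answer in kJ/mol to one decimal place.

eq. 1 as written: -92.3 kJ/mol
eq. 2 × 2: (2)·(-84.7) = -169.4 kJ/mol
eq. 3: not needed.
eq. 4 reversed: +124.2 kJ/mol
Summing the manipulated equations, ΔHrxn = (-92.3) + (-169.4) + (+124.2) = -137.5 kJ/mol

ΔHrxn = -137.5 kJ/mol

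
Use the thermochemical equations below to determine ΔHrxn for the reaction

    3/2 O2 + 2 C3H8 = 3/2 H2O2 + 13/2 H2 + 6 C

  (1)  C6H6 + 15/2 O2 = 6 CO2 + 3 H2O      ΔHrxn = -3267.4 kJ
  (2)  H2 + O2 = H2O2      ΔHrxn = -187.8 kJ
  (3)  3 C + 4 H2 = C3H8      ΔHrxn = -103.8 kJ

ΔHrxn = -74.1 kJ

(1): not needed.
(2) × 3/2: (3/2)·(-187.8) = -281.7 kJ
(3) reversed and × 2: (-2)·(-103.8) = +207.6 kJ
ΔHrxn = (-281.7) + (+207.6) = -74.1 kJ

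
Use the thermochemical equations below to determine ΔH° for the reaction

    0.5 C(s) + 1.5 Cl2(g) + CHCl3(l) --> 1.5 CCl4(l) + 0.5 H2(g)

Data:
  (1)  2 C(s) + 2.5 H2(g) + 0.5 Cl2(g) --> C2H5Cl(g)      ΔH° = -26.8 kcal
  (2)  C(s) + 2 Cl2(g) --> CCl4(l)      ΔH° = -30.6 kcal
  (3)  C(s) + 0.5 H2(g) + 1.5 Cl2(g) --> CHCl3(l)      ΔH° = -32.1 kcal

ΔH° = -13.8 kcal

(1): not needed.
(2) × 3/2: (3/2)·(-30.6) = -45.9 kcal
(3) reversed: +32.1 kcal
ΔH° = (-45.9) + (+32.1) = -13.8 kcal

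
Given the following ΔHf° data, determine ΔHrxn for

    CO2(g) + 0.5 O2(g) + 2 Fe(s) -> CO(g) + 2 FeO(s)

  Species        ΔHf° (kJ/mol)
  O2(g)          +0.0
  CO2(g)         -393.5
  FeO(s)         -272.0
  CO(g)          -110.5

ΔHrxn = -261.0 kJ/mol

Products: 1·(-110.5) + 2·(-272.0) = -654.5
Reactants: 1·(-393.5) + 1/2·(+0.0) + 2·(+0.0) = -393.5
ΔHrxn = (-654.5) − (-393.5) = -261.0 kJ/mol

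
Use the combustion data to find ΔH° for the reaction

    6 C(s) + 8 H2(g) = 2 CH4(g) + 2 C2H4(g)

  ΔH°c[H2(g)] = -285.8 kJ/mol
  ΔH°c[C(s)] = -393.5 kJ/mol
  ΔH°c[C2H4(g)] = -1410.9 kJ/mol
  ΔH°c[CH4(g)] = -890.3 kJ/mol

ΔH° = -45.0 kJ/mol

Using ΔH = Σ nΔHc°(reactants) − Σ nΔHc°(products):
= [6·(-393.5) + 8·(-285.8)] − [2·(-890.3) + 2·(-1410.9)]
= -45.0 kJ/mol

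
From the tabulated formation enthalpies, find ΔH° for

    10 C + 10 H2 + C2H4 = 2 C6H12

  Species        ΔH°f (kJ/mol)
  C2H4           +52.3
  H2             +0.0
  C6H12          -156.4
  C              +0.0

ΔH° = -365.1 kJ/mol

Products: 2·(-156.4) = -312.8
Reactants: 10·(+0.0) + 10·(+0.0) + 1·(+52.3) = +52.3
ΔH° = (-312.8) − (+52.3) = -365.1 kJ/mol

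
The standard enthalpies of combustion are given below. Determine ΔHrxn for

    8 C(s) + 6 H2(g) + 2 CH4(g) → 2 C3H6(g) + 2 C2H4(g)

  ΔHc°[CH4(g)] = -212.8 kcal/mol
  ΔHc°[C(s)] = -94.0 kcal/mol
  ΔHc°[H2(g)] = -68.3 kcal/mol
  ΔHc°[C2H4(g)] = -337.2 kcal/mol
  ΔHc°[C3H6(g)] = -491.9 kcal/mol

ΔHrxn = 70.8 kcal/mol

Using ΔH = Σ nΔHc°(reactants) − Σ nΔHc°(products):
= [8·(-94.0) + 6·(-68.3) + 2·(-212.8)] − [2·(-491.9) + 2·(-337.2)]
= 70.8 kcal/mol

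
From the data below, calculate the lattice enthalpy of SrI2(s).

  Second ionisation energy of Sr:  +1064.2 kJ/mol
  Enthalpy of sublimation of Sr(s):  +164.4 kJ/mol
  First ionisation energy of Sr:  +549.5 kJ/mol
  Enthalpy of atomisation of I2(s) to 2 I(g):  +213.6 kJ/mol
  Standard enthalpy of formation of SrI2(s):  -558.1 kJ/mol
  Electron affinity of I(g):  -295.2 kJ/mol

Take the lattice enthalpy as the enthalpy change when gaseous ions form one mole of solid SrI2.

U = -1959.4 kJ/mol

ΔHf° = 1·ΔHsub + 1·(ΣIE) + 1·D(I2) + 2·EA + U
-558.1 = 1·(+164.4) + 1·(+1613.7) + 1·(+213.6) + 2·(-295.2) + U
U = -558.1 − (+1401.3) = -1959.4 kJ/mol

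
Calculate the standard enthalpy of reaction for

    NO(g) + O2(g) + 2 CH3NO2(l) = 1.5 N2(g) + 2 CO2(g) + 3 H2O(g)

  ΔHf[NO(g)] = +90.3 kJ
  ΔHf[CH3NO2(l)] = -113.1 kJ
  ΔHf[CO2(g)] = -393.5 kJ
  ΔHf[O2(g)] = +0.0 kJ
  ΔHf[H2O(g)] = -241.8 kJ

ΔH°rxn = -1376.5 kJ

Products: 3/2·(+0.0) + 2·(-393.5) + 3·(-241.8) = -1512.4
Reactants: 1·(+90.3) + 1·(+0.0) + 2·(-113.1) = -135.9
ΔH°rxn = (-1512.4) − (-135.9) = -1376.5 kJ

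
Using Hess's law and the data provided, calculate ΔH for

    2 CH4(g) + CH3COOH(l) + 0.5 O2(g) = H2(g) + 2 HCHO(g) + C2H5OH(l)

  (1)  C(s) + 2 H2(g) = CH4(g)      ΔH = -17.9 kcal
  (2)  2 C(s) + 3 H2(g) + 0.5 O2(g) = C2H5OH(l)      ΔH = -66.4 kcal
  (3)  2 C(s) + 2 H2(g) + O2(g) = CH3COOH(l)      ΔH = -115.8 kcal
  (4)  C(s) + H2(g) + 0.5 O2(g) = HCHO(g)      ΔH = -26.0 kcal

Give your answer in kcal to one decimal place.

ΔH = 33.2 kcal

(1) reversed and × 2 (reverse to put CH4(g) on the reactant side; scale by 2 for the 2 CH4(g)): (-2)·(-17.9) = +35.8 kcal
(2) as written (C2H5OH(l) already on the product side): -66.4 kcal
(3) reversed (reverse to put CH3COOH(l) on the reactant side): +115.8 kcal
(4) × 2 (scale by 2 for the 2 HCHO(g)): (2)·(-26.0) = -52.0 kcal
Since enthalpy is a state function, ΔH = (-2)·(-17.9) + (1)·(-66.4) + (-1)·(-115.8) + (2)·(-26.0) = 33.2 kcal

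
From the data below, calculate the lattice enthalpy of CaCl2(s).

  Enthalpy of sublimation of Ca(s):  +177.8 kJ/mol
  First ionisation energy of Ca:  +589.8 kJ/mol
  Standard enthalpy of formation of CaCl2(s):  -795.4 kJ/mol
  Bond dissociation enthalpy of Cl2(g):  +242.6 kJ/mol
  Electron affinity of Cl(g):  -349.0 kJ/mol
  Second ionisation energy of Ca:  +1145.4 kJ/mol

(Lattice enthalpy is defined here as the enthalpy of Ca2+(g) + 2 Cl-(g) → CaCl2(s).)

U = -2253.0 kJ/mol

ΔHf° = 1·ΔHsub + 1·(ΣIE) + 1·D(Cl2) + 2·EA + U
-795.4 = 1·(+177.8) + 1·(+1735.2) + 1·(+242.6) + 2·(-349.0) + U
U = -795.4 − (+1457.6) = -2253.0 kJ/mol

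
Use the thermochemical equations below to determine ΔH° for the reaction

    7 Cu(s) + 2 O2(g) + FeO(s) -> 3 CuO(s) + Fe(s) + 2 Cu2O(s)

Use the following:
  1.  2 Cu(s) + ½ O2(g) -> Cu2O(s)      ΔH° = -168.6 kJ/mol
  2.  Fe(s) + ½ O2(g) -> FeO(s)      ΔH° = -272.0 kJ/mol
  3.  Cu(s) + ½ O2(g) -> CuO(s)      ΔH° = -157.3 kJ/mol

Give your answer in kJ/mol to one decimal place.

ΔH° = -537.1 kJ/mol

eq. 1 × 2 (scale by 2 for the 2 Cu2O(s)): (2)·(-168.6) = -337.2 kJ/mol
eq. 2 reversed (reverse to put FeO(s) on the reactant side): +272.0 kJ/mol
eq. 3 × 3 (scale by 3 for the 3 CuO(s)): (3)·(-157.3) = -471.9 kJ/mol
ΔH° = (-337.2) + (+272.0) + (-471.9) = -537.1 kJ/mol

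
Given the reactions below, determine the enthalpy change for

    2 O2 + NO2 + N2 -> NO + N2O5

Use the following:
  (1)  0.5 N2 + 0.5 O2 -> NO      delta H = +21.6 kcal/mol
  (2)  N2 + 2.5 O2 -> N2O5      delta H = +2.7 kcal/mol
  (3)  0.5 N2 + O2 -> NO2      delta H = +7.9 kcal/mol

(1) as written: +21.6 kcal/mol
(2) as written: +2.7 kcal/mol
(3) reversed: -7.9 kcal/mol
Combining the equations, delta H = (1)·(+21.6) + (1)·(+2.7) + (-1)·(+7.9) = 16.4 kcal/mol

delta H = 16.4 kcal/mol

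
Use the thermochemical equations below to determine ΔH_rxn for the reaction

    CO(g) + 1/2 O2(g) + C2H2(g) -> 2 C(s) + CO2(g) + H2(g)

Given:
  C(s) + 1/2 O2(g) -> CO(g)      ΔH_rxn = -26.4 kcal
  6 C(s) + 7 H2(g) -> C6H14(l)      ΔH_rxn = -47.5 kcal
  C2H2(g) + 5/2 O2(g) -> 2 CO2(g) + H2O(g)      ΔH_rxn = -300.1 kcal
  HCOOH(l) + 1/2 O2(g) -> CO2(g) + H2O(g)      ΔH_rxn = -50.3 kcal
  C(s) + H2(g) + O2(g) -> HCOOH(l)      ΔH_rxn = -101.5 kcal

ΔH_rxn = -121.9 kcal

equation 1 reversed: +26.4 kcal
equation 2: not needed.
equation 3 as written: -300.1 kcal
equation 4 reversed: +50.3 kcal
equation 5 reversed: +101.5 kcal
Summing the manipulated equations, ΔH_rxn = (-1)·(-26.4) + (1)·(-300.1) + (-1)·(-50.3) + (-1)·(-101.5) = -121.9 kcal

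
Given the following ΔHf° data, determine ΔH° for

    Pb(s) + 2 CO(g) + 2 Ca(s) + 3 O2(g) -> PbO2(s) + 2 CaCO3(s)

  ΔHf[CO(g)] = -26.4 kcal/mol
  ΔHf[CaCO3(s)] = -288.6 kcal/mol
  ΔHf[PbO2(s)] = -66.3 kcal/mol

Products: 1·(-66.3) + 2·(-288.6) = -643.5
Reactants: 1·(+0.0) + 2·(-26.4) + 2·(+0.0) + 3·(+0.0) = -52.8
ΔH° = (-643.5) − (-52.8) = -590.7 kcal/mol

ΔH° = -590.7 kcal/mol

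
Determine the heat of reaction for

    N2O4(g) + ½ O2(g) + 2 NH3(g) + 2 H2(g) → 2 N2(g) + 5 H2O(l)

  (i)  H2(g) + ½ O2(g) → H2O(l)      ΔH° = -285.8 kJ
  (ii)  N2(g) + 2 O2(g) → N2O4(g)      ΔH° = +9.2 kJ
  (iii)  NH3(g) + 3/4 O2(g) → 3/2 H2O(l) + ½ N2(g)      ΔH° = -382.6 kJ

ΔH° = -1346.0 kJ

(i) × 2 (×2 to match 2 H2(g) in the target): (2)·(-285.8) = -571.6 kJ
(ii) reversed (reverse to put N2O4(g) on the reactant side): -9.2 kJ
(iii) × 2 (×2 to match 2 NH3(g) in the target): (2)·(-382.6) = -765.2 kJ
ΔH° = (-571.6) + (-9.2) + (-765.2) = -1346.0 kJ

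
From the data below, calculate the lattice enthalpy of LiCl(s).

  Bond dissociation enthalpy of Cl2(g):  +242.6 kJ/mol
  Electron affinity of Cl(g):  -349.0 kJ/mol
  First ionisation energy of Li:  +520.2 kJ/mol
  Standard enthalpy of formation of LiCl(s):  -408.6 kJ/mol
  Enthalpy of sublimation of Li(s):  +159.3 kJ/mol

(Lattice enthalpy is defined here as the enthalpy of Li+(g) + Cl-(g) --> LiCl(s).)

U = -860.4 kJ/mol

ΔHf° = 1·ΔHsub + 1·(ΣIE) + 1/2·D(Cl2) + 1·EA + U
-408.6 = 1·(+159.3) + 1·(+520.2) + 1/2·(+242.6) + 1·(-349.0) + U
U = -408.6 − (+451.8) = -860.4 kJ/mol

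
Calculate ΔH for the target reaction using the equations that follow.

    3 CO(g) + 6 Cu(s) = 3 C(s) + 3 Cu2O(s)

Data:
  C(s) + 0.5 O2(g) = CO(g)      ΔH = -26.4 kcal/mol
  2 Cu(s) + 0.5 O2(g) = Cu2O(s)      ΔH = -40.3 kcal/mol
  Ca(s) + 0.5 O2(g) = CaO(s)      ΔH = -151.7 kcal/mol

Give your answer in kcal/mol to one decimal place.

equation 1 reversed and × 3 (reverse to put CO(g) on the reactant side; scale by 3 for the 3 CO(g)): (-3)·(-26.4) = +79.2 kcal/mol
equation 2 × 3 (×3 to match 3 Cu2O(s) in the target): (3)·(-40.3) = -120.9 kcal/mol
equation 3: not needed (CaO(s) appears nowhere else).
Summing the manipulated equations, ΔH = (-3)·(-26.4) + (3)·(-40.3) = -41.7 kcal/mol

ΔH = -41.7 kcal/mol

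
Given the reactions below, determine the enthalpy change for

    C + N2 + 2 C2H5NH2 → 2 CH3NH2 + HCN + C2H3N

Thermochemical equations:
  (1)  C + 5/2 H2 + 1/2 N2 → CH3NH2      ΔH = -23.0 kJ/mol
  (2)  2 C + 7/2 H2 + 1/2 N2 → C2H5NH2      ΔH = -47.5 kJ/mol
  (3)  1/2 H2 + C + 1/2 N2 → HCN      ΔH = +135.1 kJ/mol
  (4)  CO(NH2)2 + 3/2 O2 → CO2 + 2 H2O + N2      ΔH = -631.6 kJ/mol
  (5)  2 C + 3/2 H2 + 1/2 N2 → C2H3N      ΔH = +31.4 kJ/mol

(1) × 2 (×2 to match 2 CH3NH2 in the target): (2)·(-23.0) = -46.0 kJ/mol
(2) reversed and × 2 (reverse to put C2H5NH2 on the reactant side; ×2 to match 2 C2H5NH2 in the target): (-2)·(-47.5) = +95.0 kJ/mol
(3) as written (HCN already on the product side): +135.1 kJ/mol
(4): not needed (CO2 appears nowhere else).
(5) as written (C2H3N already on the product side): +31.4 kJ/mol
ΔH = (-46.0) + (+95.0) + (+135.1) + (+31.4) = 215.5 kJ/mol

ΔH = 215.5 kJ/mol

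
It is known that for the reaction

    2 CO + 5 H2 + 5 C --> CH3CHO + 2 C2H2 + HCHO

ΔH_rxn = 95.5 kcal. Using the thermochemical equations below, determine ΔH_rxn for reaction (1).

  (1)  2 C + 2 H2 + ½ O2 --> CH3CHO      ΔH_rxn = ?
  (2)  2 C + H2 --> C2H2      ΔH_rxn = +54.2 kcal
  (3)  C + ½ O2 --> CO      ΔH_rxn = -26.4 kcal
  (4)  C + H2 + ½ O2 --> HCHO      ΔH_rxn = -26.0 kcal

ΔH_rxn = -39.7 kcal

(1) as written: contributes x
(2) × 2: (2)·(+54.2) = +108.4 kcal
(3) reversed and × 2: (-2)·(-26.4) = +52.8 kcal
(4) as written: -26.0 kcal
+95.5 = (+108.4) + (+52.8) + (-26.0) + x
x = (+95.5 − (+135.2)) / (1) = -39.7 kcal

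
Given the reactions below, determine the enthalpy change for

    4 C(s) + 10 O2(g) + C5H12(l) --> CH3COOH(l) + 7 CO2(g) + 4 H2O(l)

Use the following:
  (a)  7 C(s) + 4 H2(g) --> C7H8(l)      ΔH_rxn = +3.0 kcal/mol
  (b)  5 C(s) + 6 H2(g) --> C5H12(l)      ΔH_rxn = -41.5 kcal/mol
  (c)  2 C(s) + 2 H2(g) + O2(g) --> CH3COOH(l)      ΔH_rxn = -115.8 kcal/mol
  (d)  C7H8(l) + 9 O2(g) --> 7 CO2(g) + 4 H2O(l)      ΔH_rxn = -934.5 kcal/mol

(a) as written: +3.0 kcal/mol
(b) reversed: +41.5 kcal/mol
(c) as written: -115.8 kcal/mol
(d) as written: -934.5 kcal/mol
Since enthalpy is a state function, ΔH_rxn = (+3.0) + (+41.5) + (-115.8) + (-934.5) = -1005.8 kcal/mol

ΔH_rxn = -1005.8 kcal/mol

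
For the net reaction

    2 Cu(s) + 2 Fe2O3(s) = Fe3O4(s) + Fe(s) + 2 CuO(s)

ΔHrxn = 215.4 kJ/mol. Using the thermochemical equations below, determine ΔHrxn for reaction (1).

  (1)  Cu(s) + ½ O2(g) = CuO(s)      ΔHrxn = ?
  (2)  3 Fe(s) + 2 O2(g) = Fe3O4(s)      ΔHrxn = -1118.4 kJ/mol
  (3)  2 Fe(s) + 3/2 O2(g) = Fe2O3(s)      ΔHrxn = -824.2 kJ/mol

(1) × 2: contributes 2·x
(2) as written: -1118.4 kJ/mol
(3) reversed and × 2: (-2)·(-824.2) = +1648.4 kJ/mol
+215.4 = (-1118.4) + (+1648.4) + 2·x
x = (+215.4 − (+530.0)) / (2) = -157.3 kJ/mol

ΔHrxn = -157.3 kJ/mol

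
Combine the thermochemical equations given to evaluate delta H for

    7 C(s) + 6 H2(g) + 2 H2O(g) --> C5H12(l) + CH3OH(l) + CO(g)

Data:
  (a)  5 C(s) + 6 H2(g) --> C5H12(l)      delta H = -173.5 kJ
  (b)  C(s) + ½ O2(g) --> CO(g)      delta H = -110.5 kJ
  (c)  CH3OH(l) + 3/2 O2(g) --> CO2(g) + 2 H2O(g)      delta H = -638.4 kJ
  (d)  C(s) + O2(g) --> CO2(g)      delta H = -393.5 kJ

(a) as written (C5H12(l) already on the product side): -173.5 kJ
(b) as written (CO(g) already on the product side): -110.5 kJ
(c) reversed (CH3OH(l) must end up as a product): +638.4 kJ
(d) as written: -393.5 kJ
Combining the equations, delta H = (-173.5) + (-110.5) + (+638.4) + (-393.5) = -39.1 kJ

delta H = -39.1 kJ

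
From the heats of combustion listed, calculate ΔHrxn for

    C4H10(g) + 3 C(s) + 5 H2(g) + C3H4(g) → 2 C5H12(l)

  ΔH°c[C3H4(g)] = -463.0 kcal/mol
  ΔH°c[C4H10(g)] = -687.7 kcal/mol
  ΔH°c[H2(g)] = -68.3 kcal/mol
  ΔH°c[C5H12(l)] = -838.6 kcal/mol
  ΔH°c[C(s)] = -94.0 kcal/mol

With combustion enthalpies, reactants minus products:
= [1·(-687.7) + 3·(-94.0) + 5·(-68.3) + 1·(-463.0)] − [2·(-838.6)]
= -97.0 kcal/mol

ΔHrxn = -97.0 kcal/mol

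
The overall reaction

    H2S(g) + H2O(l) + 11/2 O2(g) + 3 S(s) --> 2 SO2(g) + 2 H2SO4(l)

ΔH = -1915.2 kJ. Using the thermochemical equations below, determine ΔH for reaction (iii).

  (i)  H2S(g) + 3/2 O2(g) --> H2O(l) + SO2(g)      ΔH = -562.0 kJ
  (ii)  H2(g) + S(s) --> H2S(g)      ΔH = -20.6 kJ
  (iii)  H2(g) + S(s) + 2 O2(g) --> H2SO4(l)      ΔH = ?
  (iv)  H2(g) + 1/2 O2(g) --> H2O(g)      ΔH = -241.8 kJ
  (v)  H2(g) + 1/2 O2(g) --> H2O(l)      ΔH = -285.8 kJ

ΔH = -814.0 kJ

(i) × 2 (scale by 2 for the 2 SO2(g)): (2)·(-562.0) = -1124.0 kJ
(ii) as written: -20.6 kJ
(iii) × 2 (×2 to match 2 H2SO4(l) in the target): contributes 2·x
(iv): not needed (H2O(g) appears nowhere else).
(v) reversed and × 3: (-3)·(-285.8) = +857.4 kJ
-1915.2 = (-1124.0) + (-20.6) + (+857.4) + 2·x
x = (-1915.2 − (-287.2)) / (2) = -814.0 kJ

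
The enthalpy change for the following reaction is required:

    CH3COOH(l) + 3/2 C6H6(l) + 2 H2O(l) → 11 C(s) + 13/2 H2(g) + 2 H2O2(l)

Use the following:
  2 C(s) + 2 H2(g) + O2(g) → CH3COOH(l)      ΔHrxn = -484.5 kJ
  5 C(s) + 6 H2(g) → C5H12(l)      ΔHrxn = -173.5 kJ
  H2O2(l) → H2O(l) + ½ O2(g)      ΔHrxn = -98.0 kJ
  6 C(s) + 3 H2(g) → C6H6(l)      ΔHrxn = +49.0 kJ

equation 1 reversed: +484.5 kJ
equation 2: not needed.
equation 3 reversed and × 2: (-2)·(-98.0) = +196.0 kJ
equation 4 reversed and × 3/2: (-3/2)·(+49.0) = -73.5 kJ
Since enthalpy is a state function, ΔHrxn = (-1)·(-484.5) + (-2)·(-98.0) + (-3/2)·(+49.0) = 607.0 kJ

ΔHrxn = 607.0 kJ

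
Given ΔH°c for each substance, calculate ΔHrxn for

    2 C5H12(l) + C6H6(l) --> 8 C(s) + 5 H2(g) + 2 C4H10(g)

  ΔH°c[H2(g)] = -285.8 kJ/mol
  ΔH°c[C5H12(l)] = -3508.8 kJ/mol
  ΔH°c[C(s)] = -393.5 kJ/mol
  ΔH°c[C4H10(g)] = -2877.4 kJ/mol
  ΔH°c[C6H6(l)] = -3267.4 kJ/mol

With combustion enthalpies, reactants minus products:
= [2·(-3508.8) + 1·(-3267.4)] − [8·(-393.5) + 5·(-285.8) + 2·(-2877.4)]
= 46.8 kJ/mol

ΔHrxn = 46.8 kJ/mol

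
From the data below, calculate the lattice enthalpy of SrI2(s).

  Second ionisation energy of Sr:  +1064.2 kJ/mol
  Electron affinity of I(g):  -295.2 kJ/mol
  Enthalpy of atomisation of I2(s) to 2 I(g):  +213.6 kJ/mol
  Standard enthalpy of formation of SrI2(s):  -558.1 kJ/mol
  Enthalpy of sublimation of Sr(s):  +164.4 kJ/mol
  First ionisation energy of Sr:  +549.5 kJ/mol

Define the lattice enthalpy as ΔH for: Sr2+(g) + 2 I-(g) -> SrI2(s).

ΔHf° = 1·ΔHsub + 1·(ΣIE) + 1·D(I2) + 2·EA + U
-558.1 = 1·(+164.4) + 1·(+1613.7) + 1·(+213.6) + 2·(-295.2) + U
U = -558.1 − (+1401.3) = -1959.4 kJ/mol

U = -1959.4 kJ/mol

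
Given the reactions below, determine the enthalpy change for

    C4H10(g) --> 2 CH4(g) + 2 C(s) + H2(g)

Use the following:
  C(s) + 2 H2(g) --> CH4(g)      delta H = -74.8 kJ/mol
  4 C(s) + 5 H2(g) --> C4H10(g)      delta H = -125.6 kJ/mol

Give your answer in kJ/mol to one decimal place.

equation 1 × 2: (2)·(-74.8) = -149.6 kJ/mol
equation 2 reversed: +125.6 kJ/mol
By Hess's law, delta H = (-149.6) + (+125.6) = -24.0 kJ/mol

delta H = -24.0 kJ/mol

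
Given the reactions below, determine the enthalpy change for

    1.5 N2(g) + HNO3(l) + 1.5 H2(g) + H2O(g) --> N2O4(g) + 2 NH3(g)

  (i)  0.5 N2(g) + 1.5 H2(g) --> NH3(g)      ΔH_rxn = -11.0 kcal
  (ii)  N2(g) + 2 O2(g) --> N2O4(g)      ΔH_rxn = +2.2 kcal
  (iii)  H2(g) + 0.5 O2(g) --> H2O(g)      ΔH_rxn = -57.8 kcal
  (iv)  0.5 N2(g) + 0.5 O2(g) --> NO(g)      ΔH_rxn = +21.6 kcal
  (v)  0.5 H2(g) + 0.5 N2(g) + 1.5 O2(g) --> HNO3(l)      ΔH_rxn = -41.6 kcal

ΔH_rxn = 79.6 kcal

(i) × 2: (2)·(-11.0) = -22.0 kcal
(ii) as written: +2.2 kcal
(iii) reversed: +57.8 kcal
(iv): not needed.
(v) reversed: +41.6 kcal
ΔH_rxn = (-22.0) + (+2.2) + (+57.8) + (+41.6) = 79.6 kcal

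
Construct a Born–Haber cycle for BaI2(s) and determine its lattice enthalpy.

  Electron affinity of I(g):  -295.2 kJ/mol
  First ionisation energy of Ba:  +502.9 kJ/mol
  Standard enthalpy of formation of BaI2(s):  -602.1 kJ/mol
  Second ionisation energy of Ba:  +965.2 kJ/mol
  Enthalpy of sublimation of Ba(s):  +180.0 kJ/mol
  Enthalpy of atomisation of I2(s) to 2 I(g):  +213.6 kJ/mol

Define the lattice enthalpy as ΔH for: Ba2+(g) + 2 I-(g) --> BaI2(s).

U = -1873.4 kJ/mol

ΔHf° = 1·ΔHsub + 1·(ΣIE) + 1·D(I2) + 2·EA + U
-602.1 = 1·(+180.0) + 1·(+1468.1) + 1·(+213.6) + 2·(-295.2) + U
U = -602.1 − (+1271.3) = -1873.4 kJ/mol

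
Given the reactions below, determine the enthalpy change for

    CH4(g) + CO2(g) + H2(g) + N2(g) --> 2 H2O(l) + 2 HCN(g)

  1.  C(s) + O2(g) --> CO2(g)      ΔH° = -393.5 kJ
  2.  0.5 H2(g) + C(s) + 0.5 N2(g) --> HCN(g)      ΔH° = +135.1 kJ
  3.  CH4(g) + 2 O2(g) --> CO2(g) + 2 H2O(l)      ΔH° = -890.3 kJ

ΔH° = 166.9 kJ

eq. 1 reversed and × 2: (-2)·(-393.5) = +787.0 kJ
eq. 2 × 2 (×2 to match 2 HCN(g) in the target): (2)·(+135.1) = +270.2 kJ
eq. 3 as written (CH4(g) already on the reactant side): -890.3 kJ
ΔH° = (-2)·(-393.5) + (2)·(+135.1) + (1)·(-890.3) = 166.9 kJ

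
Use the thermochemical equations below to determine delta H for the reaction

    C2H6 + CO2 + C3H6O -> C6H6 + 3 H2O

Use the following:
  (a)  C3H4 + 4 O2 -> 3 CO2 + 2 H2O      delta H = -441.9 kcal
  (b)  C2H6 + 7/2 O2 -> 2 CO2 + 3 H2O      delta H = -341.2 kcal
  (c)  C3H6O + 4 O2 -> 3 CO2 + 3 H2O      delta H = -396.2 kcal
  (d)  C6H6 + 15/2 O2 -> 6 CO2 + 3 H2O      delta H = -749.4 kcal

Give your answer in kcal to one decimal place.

(a): not needed.
(b) as written: -341.2 kcal
(c) as written: -396.2 kcal
(d) reversed: +749.4 kcal
delta H = (1)·(-341.2) + (1)·(-396.2) + (-1)·(-749.4) = 12.0 kcal

delta H = 12.0 kcal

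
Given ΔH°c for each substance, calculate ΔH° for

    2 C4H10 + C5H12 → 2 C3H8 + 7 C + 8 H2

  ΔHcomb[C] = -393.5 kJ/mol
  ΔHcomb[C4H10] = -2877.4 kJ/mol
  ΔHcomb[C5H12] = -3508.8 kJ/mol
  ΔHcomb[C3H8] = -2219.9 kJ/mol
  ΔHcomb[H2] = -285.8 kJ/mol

With combustion enthalpies, reactants minus products:
= [2·(-2877.4) + 1·(-3508.8)] − [2·(-2219.9) + 7·(-393.5) + 8·(-285.8)]
= 217.1 kJ/mol

ΔH° = 217.1 kJ/mol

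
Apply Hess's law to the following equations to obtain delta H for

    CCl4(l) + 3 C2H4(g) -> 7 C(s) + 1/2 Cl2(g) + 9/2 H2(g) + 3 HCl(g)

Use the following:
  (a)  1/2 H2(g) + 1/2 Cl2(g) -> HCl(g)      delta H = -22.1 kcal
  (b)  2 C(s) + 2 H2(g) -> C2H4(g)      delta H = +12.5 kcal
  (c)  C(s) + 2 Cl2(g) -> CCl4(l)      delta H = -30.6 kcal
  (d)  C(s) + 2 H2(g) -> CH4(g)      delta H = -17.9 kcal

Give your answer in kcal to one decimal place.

delta H = -73.2 kcal

(a) × 3: (3)·(-22.1) = -66.3 kcal
(b) reversed and × 3: (-3)·(+12.5) = -37.5 kcal
(c) reversed: +30.6 kcal
(d): not needed.
Since enthalpy is a state function, delta H = (3)·(-22.1) + (-3)·(+12.5) + (-1)·(-30.6) = -73.2 kcal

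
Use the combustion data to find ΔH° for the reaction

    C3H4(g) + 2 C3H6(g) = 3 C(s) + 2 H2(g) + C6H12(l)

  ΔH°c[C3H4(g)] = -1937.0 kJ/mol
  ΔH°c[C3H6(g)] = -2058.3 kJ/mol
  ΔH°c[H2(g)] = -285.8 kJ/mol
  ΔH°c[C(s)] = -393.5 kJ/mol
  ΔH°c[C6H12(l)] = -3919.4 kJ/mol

ΔH° = -382.1 kJ/mol

With combustion enthalpies, reactants minus products:
= [1·(-1937.0) + 2·(-2058.3)] − [3·(-393.5) + 2·(-285.8) + 1·(-3919.4)]
= -382.1 kJ/mol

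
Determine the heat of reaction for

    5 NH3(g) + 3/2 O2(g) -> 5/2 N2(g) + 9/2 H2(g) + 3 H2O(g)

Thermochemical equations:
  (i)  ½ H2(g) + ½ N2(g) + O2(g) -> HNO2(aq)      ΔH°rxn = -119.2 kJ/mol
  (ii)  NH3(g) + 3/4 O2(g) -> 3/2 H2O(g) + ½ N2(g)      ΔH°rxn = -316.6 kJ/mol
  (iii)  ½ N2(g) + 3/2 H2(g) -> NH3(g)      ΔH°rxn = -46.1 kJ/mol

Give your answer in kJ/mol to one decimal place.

ΔH°rxn = -494.9 kJ/mol

(i): not needed (HNO2(aq) appears nowhere else).
(ii) × 2 (×2 to match 3 H2O(g) in the target): (2)·(-316.6) = -633.2 kJ/mol
(iii) reversed and × 3: (-3)·(-46.1) = +138.3 kJ/mol
Summing the manipulated equations, ΔH°rxn = (-633.2) + (+138.3) = -494.9 kJ/mol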